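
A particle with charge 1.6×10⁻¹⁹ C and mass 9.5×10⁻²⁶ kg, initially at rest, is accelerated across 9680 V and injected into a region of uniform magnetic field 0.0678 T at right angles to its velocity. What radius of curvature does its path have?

r ≈ 1.58 m

Acceleration: |q|V = ½mv² ⇒ v = √(2|q|V/m) = √(2·1.6×10⁻¹⁹·9680/9.5×10⁻²⁶) ≈ 1.806×10⁵ m/s.
In the field: r = mv/(|q|B) = (9.5×10⁻²⁶)(1.806×10⁵)/((1.6×10⁻¹⁹)(0.0678)) ≈ 1.58 m.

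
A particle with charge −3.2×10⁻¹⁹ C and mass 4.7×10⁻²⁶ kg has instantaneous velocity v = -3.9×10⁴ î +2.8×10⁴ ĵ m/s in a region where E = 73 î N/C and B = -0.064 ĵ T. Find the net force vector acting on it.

v×B = (0, 0, 2500) N/C.
E + v×B = (73.0, 0, 2500) N/C.
F = q(E + v×B) = (−3.2×10⁻¹⁹ C)·(73.0, 0, 2500) = (-2.34×10⁻¹⁷, 0, -7.99×10⁻¹⁶) N.

F ≈ (-2.34×10⁻¹⁷, 0, -7.99×10⁻¹⁶) N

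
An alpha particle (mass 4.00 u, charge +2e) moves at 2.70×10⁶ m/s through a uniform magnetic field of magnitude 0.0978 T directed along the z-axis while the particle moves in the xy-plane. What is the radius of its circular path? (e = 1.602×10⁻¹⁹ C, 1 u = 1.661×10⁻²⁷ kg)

The magnetic force provides the centripetal force: |q|vB = mv²/r.
r = mv/(|q|B) = (6.644×10⁻²⁷)(2.70×10⁶)/((3.204×10⁻¹⁹)(0.0978)) ≈ 0.572 m.

r ≈ 0.572 m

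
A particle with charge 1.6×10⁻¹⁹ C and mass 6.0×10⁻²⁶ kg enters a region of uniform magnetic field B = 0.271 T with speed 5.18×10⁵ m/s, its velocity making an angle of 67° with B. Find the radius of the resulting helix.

r ≈ 0.660 m

v⊥ = v sinθ = 5.18×10⁵·sin67° ≈ 4.768×10⁵ m/s.
r = m v⊥/(|q|B) = (6.0×10⁻²⁶)(4.768×10⁵)/((1.6×10⁻¹⁹)(0.271)) ≈ 0.660 m.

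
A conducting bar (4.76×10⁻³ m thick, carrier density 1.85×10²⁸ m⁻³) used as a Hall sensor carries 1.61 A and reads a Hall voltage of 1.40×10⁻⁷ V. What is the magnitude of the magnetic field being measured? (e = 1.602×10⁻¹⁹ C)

B ≈ 1.23 T

From V_H = IB/(n e t), B = V_H n e t / I.
B = (1.40×10⁻⁷)(1.85×10²⁸)(1.602×10⁻¹⁹)(4.76×10⁻³)/1.61 ≈ 1.23 T.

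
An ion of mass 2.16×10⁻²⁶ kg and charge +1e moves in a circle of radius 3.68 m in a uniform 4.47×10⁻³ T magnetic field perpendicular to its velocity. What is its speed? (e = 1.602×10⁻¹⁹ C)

From |q|vB = mv²/r, v = |q|Br/m.
v = (1.602×10⁻¹⁹)(4.47×10⁻³)(3.68)/2.16×10⁻²⁶ ≈ 1.22×10⁵ m/s.

v ≈ 1.22×10⁵ m/s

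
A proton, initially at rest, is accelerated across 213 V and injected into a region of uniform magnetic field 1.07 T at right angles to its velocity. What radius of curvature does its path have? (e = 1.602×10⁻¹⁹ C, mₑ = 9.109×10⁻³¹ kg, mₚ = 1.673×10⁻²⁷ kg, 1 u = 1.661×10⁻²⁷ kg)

r ≈ 1.97×10⁻³ m

Acceleration: |q|V = ½mv² ⇒ v = √(2|q|V/m) = √(2·1.602×10⁻¹⁹·213/1.673×10⁻²⁷) ≈ 2.020×10⁵ m/s.
In the field: r = mv/(|q|B) = (1.673×10⁻²⁷)(2.020×10⁵)/((1.602×10⁻¹⁹)(1.07)) ≈ 1.97×10⁻³ m.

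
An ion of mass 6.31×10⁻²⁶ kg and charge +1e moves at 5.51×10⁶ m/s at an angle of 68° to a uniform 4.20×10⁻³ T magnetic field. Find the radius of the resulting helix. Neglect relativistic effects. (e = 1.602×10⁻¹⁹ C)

v⊥ = v sinθ = 5.51×10⁶·sin68° ≈ 5.109×10⁶ m/s.
r = m v⊥/(|q|B) = (6.31×10⁻²⁶)(5.109×10⁶)/((1.602×10⁻¹⁹)(4.20×10⁻³)) ≈ 479 m.

r ≈ 479 m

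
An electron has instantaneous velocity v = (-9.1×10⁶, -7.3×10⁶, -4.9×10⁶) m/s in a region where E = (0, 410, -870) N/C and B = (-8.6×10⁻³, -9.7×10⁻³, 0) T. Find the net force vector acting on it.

v×B = (-4.75×10⁴, 4.21×10⁴, 2.55×10⁴) N/C.
E + v×B = (-4.75×10⁴, 4.26×10⁴, 2.46×10⁴) N/C.
F = q(E + v×B) = (−1.602×10⁻¹⁹ C)·(-4.75×10⁴, 4.26×10⁴, 2.46×10⁴) = (7.61×10⁻¹⁵, -6.82×10⁻¹⁵, -3.94×10⁻¹⁵) N.

F ≈ (7.61×10⁻¹⁵, -6.82×10⁻¹⁵, -3.94×10⁻¹⁵) N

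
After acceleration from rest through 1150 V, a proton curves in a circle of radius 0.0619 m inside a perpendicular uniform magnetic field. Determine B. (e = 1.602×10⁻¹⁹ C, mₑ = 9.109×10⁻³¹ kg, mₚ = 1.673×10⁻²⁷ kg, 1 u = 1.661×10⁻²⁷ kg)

B ≈ 0.0792 T

v = √(2|q|V/m) = √(2·1.602×10⁻¹⁹·1150/1.673×10⁻²⁷) ≈ 4.693×10⁵ m/s.
B = mv/(|q|r) = (1.673×10⁻²⁷)(4.693×10⁵)/((1.602×10⁻¹⁹)(0.0619)) ≈ 0.0792 T.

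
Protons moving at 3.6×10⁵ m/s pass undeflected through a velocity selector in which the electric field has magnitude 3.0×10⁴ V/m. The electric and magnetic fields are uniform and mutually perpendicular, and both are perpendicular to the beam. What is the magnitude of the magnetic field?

B = 0.083 T

Balance of forces in the selector: qE = qvB ⇒ B = E/v.
B = 3.0×10⁴/3.6×10⁵ = 0.083 T.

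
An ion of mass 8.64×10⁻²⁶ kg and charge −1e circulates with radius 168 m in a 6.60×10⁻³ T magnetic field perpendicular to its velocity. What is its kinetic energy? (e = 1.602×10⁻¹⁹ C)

KE ≈ 1.83×10⁻¹³ J

v = |q|Br/m, then KE = ½mv² = (qBr)²/(2m).
v = (1.602×10⁻¹⁹)(6.60×10⁻³)(168)/8.64×10⁻²⁶ ≈ 2.056×10⁶ m/s.
KE = ½(8.64×10⁻²⁶)(2.056×10⁶)² ≈ 1.83×10⁻¹³ J.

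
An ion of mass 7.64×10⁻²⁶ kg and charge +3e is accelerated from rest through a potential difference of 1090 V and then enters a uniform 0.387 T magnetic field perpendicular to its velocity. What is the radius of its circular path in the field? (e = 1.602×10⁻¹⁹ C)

Acceleration: |q|V = ½mv² ⇒ v = √(2|q|V/m) = √(2·4.806×10⁻¹⁹·1090/7.64×10⁻²⁶) ≈ 1.171×10⁵ m/s.
In the field: r = mv/(|q|B) = (7.64×10⁻²⁶)(1.171×10⁵)/((4.806×10⁻¹⁹)(0.387)) ≈ 0.0481 m.

r ≈ 0.0481 m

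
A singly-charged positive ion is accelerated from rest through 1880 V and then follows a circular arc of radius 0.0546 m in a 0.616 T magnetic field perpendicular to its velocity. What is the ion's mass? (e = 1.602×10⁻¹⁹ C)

m ≈ 4.82×10⁻²⁶ kg

Combine |q|V = ½mv² and r = mv/(|q|B): eliminate v to get m = qB²r²/(2V).
m = (1.602×10⁻¹⁹)(0.616)²(0.0546)²/(2·1880) ≈ 4.82×10⁻²⁶ kg.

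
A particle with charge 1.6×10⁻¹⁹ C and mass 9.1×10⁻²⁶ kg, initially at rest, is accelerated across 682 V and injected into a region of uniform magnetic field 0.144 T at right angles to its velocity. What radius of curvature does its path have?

Acceleration: |q|V = ½mv² ⇒ v = √(2|q|V/m) = √(2·1.6×10⁻¹⁹·682/9.1×10⁻²⁶) ≈ 4.897×10⁴ m/s.
In the field: r = mv/(|q|B) = (9.1×10⁻²⁶)(4.897×10⁴)/((1.6×10⁻¹⁹)(0.144)) ≈ 0.193 m.

r ≈ 0.193 m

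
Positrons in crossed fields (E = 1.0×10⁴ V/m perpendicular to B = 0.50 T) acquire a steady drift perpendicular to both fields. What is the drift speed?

v_d ≈ 2.0×10⁴ m/s

The steady drift has the magnetic force balancing the electric force, so v_d = E/B.
v_d = 1.0×10⁴/0.50 = 2.0×10⁴ m/s.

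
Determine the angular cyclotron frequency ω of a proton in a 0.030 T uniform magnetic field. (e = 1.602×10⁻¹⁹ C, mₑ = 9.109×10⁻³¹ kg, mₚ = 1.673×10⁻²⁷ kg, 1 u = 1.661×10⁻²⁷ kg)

ω ≈ 2.9×10⁶ rad/s

ω = |q|B/m.
ω = (1.602×10⁻¹⁹)(0.030)/1.673×10⁻²⁷ ≈ 2.9×10⁶ rad/s.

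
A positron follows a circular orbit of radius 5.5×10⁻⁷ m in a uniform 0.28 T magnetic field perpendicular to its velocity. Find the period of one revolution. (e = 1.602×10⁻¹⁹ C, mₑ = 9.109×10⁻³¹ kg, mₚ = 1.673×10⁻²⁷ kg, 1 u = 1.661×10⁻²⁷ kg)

T ≈ 1.3×10⁻¹⁰ s

The cyclotron period depends only on m, q, B: T = 2πm/(|q|B).
T = 2π(9.109×10⁻³¹)/((1.602×10⁻¹⁹)(0.28)) ≈ 1.3×10⁻¹⁰ s.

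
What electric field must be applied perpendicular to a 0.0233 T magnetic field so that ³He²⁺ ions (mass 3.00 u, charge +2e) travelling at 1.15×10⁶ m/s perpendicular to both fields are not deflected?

E = 2.68×10⁴ V/m

For straight-line motion qE = qvB, so E = vB.
E = 1.15×10⁶ × 0.0233 = 2.68×10⁴ V/m.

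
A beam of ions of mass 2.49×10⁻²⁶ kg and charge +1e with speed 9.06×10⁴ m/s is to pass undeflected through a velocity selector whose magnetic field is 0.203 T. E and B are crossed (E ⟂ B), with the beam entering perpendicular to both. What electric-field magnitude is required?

For straight-line motion qE = qvB, so E = vB.
E = 9.06×10⁴ × 0.203 = 1.84×10⁴ V/m.

E = 1.84×10⁴ V/m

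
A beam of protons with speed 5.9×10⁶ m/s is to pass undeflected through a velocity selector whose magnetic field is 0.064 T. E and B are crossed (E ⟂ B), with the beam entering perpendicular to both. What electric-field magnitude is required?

For straight-line motion qE = qvB, so E = vB.
E = 5.9×10⁶ × 0.064 = 3.8×10⁵ V/m.

E = 3.8×10⁵ V/m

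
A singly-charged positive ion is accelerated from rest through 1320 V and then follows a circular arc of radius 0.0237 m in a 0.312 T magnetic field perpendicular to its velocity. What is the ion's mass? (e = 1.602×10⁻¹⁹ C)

Combine |q|V = ½mv² and r = mv/(|q|B): eliminate v to get m = qB²r²/(2V).
m = (1.602×10⁻¹⁹)(0.312)²(0.0237)²/(2·1320) ≈ 3.32×10⁻²⁷ kg.

m ≈ 3.32×10⁻²⁷ kg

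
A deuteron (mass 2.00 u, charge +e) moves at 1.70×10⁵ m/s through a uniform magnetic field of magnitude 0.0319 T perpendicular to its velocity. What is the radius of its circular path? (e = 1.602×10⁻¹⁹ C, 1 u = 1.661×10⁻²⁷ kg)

r ≈ 0.111 m

The magnetic force provides the centripetal force: |q|vB = mv²/r.
r = mv/(|q|B) = (3.322×10⁻²⁷)(1.70×10⁵)/((1.602×10⁻¹⁹)(0.0319)) ≈ 0.111 m.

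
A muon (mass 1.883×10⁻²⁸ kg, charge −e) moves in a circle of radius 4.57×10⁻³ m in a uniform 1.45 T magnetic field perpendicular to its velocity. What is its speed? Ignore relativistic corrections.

From |q|vB = mv²/r, v = |q|Br/m.
v = (1.602×10⁻¹⁹)(1.45)(4.57×10⁻³)/1.883×10⁻²⁸ ≈ 5.64×10⁶ m/s.

v ≈ 5.64×10⁶ m/s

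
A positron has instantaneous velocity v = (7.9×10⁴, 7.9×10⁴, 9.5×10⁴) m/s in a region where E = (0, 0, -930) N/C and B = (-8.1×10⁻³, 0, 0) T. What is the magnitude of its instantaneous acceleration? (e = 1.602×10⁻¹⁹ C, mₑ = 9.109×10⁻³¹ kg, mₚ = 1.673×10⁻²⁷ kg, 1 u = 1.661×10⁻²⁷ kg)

|a| ≈ 1.45×10¹⁴ m/s²

v×B = (0, -770, 640) N/C.
E + v×B = (0, -770, -290) N/C.
F = q(E + v×B) = (1.602×10⁻¹⁹ C)·(0, -770, -290) = (0, -1.23×10⁻¹⁶, -4.65×10⁻¹⁷) N.
|a| = |F|/m = 1.317×10⁻¹⁶/9.109×10⁻³¹ ≈ 1.45×10¹⁴ m/s².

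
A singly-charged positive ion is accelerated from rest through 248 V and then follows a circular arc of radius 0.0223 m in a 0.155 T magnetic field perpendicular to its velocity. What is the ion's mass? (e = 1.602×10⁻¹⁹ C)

Combine |q|V = ½mv² and r = mv/(|q|B): eliminate v to get m = qB²r²/(2V).
m = (1.602×10⁻¹⁹)(0.155)²(0.0223)²/(2·248) ≈ 3.86×10⁻²⁷ kg.

m ≈ 3.86×10⁻²⁷ kg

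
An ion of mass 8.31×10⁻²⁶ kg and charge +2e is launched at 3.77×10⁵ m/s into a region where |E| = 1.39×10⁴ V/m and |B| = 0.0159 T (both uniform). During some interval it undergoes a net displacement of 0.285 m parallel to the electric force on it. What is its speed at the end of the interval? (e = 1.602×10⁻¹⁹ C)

v_f ≈ 4.16×10⁵ m/s

B does no work; ΔKE = |q|E d.
½mv_f² = ½mv₀² + |q|Ed = ½(8.31×10⁻²⁶)(3.77×10⁵)² + (3.204×10⁻¹⁹)(1.39×10⁴)(0.285) ≈ 5.905×10⁻¹⁵ J + 1.269×10⁻¹⁵ J ≈ 7.175×10⁻¹⁵ J.
v_f = √(2·7.175×10⁻¹⁵/8.31×10⁻²⁶) ≈ 4.16×10⁵ m/s.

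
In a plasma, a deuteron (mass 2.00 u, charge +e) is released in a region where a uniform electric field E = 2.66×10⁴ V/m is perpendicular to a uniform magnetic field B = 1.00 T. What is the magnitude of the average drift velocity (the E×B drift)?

v_d ≈ 2.66×10⁴ m/s

The E×B drift speed is v_d = E/B.
v_d = 2.66×10⁴/1.00 = 2.66×10⁴ m/s.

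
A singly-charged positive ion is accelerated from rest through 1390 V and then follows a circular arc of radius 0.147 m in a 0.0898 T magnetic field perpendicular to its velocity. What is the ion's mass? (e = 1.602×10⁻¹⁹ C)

m ≈ 1.00×10⁻²⁶ kg

Combine |q|V = ½mv² and r = mv/(|q|B): eliminate v to get m = qB²r²/(2V).
m = (1.602×10⁻¹⁹)(0.0898)²(0.147)²/(2·1390) ≈ 1.00×10⁻²⁶ kg.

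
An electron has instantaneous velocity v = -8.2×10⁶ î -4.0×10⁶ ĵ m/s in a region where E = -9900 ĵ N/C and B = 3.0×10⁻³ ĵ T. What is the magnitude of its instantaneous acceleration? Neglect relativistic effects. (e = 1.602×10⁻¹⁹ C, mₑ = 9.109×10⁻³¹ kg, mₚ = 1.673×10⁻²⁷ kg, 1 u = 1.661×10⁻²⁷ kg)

v×B = (0, 0, -2.46×10⁴) N/C.
E + v×B = (0, -9900, -2.46×10⁴) N/C.
F = q(E + v×B) = (−1.602×10⁻¹⁹ C)·(0, -9900, -2.46×10⁴) = (0, 1.59×10⁻¹⁵, 3.94×10⁻¹⁵) N.
|a| = |F|/m = 4.248×10⁻¹⁵/9.109×10⁻³¹ ≈ 4.66×10¹⁵ m/s².

|a| ≈ 4.66×10¹⁵ m/s²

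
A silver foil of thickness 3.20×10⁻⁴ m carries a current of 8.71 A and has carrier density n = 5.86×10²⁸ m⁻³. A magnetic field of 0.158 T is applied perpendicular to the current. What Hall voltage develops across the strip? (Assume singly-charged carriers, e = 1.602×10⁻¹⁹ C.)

V_H ≈ 4.58×10⁻⁷ V

V_H = IB/(n e t).
V_H = (8.71)(0.158)/((5.86×10²⁸)(1.602×10⁻¹⁹)(3.20×10⁻⁴)) ≈ 4.58×10⁻⁷ V.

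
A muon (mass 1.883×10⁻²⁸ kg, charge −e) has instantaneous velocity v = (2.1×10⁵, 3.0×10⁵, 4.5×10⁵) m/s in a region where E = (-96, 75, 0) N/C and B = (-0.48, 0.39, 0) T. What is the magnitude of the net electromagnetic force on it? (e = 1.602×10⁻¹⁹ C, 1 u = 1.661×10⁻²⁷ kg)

|F| ≈ 5.74×10⁻¹⁴ N

v×B = (-1.76×10⁵, -2.16×10⁵, 2.26×10⁵) N/C.
E + v×B = (-1.76×10⁵, -2.16×10⁵, 2.26×10⁵) N/C.
F = q(E + v×B) = (−1.602×10⁻¹⁹ C)·(-1.76×10⁵, -2.16×10⁵, 2.26×10⁵) = (2.81×10⁻¹⁴, 3.46×10⁻¹⁴, -3.62×10⁻¹⁴) N.
|F| = 5.74×10⁻¹⁴ N.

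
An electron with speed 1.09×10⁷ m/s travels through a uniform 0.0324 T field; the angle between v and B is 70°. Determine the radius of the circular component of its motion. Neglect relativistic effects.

r ≈ 1.80×10⁻³ m

v⊥ = v sinθ = 1.09×10⁷·sin70° ≈ 1.024×10⁷ m/s.
r = m v⊥/(|q|B) = (9.109×10⁻³¹)(1.024×10⁷)/((1.602×10⁻¹⁹)(0.0324)) ≈ 1.80×10⁻³ m.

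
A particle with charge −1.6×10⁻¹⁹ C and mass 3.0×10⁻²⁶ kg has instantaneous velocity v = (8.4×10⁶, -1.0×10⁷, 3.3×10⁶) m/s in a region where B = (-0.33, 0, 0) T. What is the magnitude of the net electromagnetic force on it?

|F| ≈ 5.56×10⁻¹³ N

v×B = (0, -1.09×10⁶, -3.30×10⁶) N/C.
F = q v×B = (−1.6×10⁻¹⁹ C)·(0, -1.09×10⁶, -3.30×10⁶) = (0, 1.74×10⁻¹³, 5.28×10⁻¹³) N.
|F| = 5.56×10⁻¹³ N.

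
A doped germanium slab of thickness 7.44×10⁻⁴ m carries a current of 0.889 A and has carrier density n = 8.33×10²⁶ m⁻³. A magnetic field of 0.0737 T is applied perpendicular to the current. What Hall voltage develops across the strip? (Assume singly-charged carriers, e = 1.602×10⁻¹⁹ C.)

V_H = IB/(n e t).
V_H = (0.889)(0.0737)/((8.33×10²⁶)(1.602×10⁻¹⁹)(7.44×10⁻⁴)) ≈ 6.60×10⁻⁷ V.

V_H ≈ 6.60×10⁻⁷ V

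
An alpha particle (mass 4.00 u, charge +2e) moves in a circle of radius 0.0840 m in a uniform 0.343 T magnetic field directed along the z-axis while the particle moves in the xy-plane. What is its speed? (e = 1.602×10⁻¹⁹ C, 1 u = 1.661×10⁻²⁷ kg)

v ≈ 1.39×10⁶ m/s

From |q|vB = mv²/r, v = |q|Br/m.
v = (3.204×10⁻¹⁹)(0.343)(0.0840)/6.644×10⁻²⁷ ≈ 1.39×10⁶ m/s.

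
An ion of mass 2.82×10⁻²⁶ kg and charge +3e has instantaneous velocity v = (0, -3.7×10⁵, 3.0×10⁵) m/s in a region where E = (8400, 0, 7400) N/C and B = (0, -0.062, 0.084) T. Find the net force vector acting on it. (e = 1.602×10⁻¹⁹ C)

F ≈ (-1.96×10⁻¹⁵, 0, 3.56×10⁻¹⁵) N

v×B = (-1.25×10⁴, 0, 0) N/C.
E + v×B = (-4080, 0, 7400) N/C.
F = q(E + v×B) = (4.806×10⁻¹⁹ C)·(-4080, 0, 7400) = (-1.96×10⁻¹⁵, 0, 3.56×10⁻¹⁵) N.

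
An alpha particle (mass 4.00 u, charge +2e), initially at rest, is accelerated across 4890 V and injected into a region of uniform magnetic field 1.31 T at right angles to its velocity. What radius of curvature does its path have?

r ≈ 0.0109 m

Acceleration: |q|V = ½mv² ⇒ v = √(2|q|V/m) = √(2·3.204×10⁻¹⁹·4890/6.644×10⁻²⁷) ≈ 6.868×10⁵ m/s.
In the field: r = mv/(|q|B) = (6.644×10⁻²⁷)(6.868×10⁵)/((3.204×10⁻¹⁹)(1.31)) ≈ 0.0109 m.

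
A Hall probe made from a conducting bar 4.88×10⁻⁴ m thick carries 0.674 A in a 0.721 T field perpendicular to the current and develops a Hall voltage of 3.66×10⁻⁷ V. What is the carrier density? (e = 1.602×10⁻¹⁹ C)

From V_H = IB/(n e t), n = IB/(V_H e t).
n = (0.674)(0.721)/((3.66×10⁻⁷)(1.602×10⁻¹⁹)(4.88×10⁻⁴)) ≈ 1.70×10²⁸ m⁻³.

n ≈ 1.70×10²⁸ m⁻³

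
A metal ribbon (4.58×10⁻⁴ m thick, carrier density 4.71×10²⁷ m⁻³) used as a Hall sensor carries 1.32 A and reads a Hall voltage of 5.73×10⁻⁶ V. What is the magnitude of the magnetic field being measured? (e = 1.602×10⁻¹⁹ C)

From V_H = IB/(n e t), B = V_H n e t / I.
B = (5.73×10⁻⁶)(4.71×10²⁷)(1.602×10⁻¹⁹)(4.58×10⁻⁴)/1.32 ≈ 1.50 T.

B ≈ 1.50 T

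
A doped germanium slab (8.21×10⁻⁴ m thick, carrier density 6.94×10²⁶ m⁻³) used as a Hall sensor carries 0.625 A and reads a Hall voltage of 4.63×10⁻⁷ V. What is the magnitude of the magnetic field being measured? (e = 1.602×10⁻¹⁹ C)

From V_H = IB/(n e t), B = V_H n e t / I.
B = (4.63×10⁻⁷)(6.94×10²⁶)(1.602×10⁻¹⁹)(8.21×10⁻⁴)/0.625 ≈ 0.0676 T.

B ≈ 0.0676 T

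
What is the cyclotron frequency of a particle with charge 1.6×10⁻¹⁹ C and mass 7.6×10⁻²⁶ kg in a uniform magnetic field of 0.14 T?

f ≈ 4.7×10⁴ Hz

f = |q|B/(2πm).
f = (1.6×10⁻¹⁹)(0.14)/(2π·7.6×10⁻²⁶) ≈ 4.7×10⁴ Hz.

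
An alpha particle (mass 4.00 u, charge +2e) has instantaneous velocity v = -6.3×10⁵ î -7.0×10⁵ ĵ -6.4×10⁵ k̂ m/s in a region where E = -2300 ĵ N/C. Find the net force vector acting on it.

F ≈ (0, -7.37×10⁻¹⁶, 0) N

Only an electric field acts, so F = qE = (3.204×10⁻¹⁹ C)·(0, -2300, 0) = (0, -7.37×10⁻¹⁶, 0) N.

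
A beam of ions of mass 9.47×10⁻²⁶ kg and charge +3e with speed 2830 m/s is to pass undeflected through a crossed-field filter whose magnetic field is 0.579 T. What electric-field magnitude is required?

For straight-line motion qE = qvB, so E = vB.
E = 2830 × 0.579 = 1640 V/m.

E = 1640 V/m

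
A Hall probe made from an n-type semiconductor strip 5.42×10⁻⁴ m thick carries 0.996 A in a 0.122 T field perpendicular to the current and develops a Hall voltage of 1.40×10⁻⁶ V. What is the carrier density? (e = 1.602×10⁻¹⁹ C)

n ≈ 1.00×10²⁷ m⁻³

From V_H = IB/(n e t), n = IB/(V_H e t).
n = (0.996)(0.122)/((1.40×10⁻⁶)(1.602×10⁻¹⁹)(5.42×10⁻⁴)) ≈ 1.00×10²⁷ m⁻³.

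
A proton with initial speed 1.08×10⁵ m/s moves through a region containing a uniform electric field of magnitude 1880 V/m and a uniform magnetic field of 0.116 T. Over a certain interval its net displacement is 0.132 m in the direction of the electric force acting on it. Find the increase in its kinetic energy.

The magnetic force is always ⟂ v and does no work; only the electric force changes KE.
ΔKE = F_E · d = |q|E d = (1.602×10⁻¹⁹)(1880)(0.132) ≈ 3.98×10⁻¹⁷ J.

ΔKE ≈ 3.98×10⁻¹⁷ J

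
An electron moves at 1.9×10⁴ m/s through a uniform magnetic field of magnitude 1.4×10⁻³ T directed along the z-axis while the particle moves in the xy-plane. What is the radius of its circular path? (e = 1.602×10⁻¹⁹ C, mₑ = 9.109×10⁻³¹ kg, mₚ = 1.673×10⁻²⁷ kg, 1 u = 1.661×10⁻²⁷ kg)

The magnetic force provides the centripetal force: |q|vB = mv²/r.
r = mv/(|q|B) = (9.109×10⁻³¹)(1.9×10⁴)/((1.602×10⁻¹⁹)(1.4×10⁻³)) ≈ 7.7×10⁻⁵ m.

r ≈ 7.7×10⁻⁵ m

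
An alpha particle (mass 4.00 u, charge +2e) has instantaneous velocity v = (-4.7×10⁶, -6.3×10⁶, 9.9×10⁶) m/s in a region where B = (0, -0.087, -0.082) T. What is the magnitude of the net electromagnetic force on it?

v×B = (1.38×10⁶, -3.85×10⁵, 4.09×10⁵) N/C.
F = q v×B = (3.204×10⁻¹⁹ C)·(1.38×10⁶, -3.85×10⁵, 4.09×10⁵) = (4.41×10⁻¹³, -1.23×10⁻¹³, 1.31×10⁻¹³) N.
|F| = 4.77×10⁻¹³ N.

|F| ≈ 4.77×10⁻¹³ N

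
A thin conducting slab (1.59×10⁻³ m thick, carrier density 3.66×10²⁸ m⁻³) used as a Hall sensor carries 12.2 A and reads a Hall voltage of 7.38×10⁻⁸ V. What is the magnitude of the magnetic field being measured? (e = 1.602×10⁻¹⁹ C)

B ≈ 0.0564 T

From V_H = IB/(n e t), B = V_H n e t / I.
B = (7.38×10⁻⁸)(3.66×10²⁸)(1.602×10⁻¹⁹)(1.59×10⁻³)/12.2 ≈ 0.0564 T.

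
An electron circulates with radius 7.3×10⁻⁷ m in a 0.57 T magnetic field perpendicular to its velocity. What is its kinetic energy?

v = |q|Br/m, then KE = ½mv² = (qBr)²/(2m).
v = (1.602×10⁻¹⁹)(0.57)(7.3×10⁻⁷)/9.109×10⁻³¹ ≈ 7.318×10⁴ m/s.
KE = ½(9.109×10⁻³¹)(7.318×10⁴)² ≈ 2.4×10⁻²¹ J = 0.015 eV.

KE ≈ 0.015 eV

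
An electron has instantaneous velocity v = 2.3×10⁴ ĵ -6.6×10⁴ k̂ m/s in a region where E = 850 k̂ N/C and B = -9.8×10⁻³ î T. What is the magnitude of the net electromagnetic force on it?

|F| ≈ 2.01×10⁻¹⁶ N

v×B = (0, 647, 225) N/C.
E + v×B = (0, 647, 1080) N/C.
F = q(E + v×B) = (−1.602×10⁻¹⁹ C)·(0, 647, 1080) = (0, -1.04×10⁻¹⁶, -1.72×10⁻¹⁶) N.
|F| = 2.01×10⁻¹⁶ N.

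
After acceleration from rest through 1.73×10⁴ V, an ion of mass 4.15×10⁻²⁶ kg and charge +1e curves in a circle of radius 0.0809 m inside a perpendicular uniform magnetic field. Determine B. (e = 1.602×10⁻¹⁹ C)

B ≈ 1.17 T

v = √(2|q|V/m) = √(2·1.602×10⁻¹⁹·1.73×10⁴/4.15×10⁻²⁶) ≈ 3.655×10⁵ m/s.
B = mv/(|q|r) = (4.15×10⁻²⁶)(3.655×10⁵)/((1.602×10⁻¹⁹)(0.0809)) ≈ 1.17 T.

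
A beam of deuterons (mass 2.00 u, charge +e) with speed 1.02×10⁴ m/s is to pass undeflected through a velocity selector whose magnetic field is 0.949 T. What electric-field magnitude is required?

For straight-line motion qE = qvB, so E = vB.
E = 1.02×10⁴ × 0.949 = 9680 V/m.

E = 9680 V/m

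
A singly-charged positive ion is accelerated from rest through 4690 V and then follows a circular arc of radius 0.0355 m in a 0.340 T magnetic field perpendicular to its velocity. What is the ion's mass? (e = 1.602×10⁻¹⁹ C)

m ≈ 2.49×10⁻²⁷ kg

Combine |q|V = ½mv² and r = mv/(|q|B): eliminate v to get m = qB²r²/(2V).
m = (1.602×10⁻¹⁹)(0.340)²(0.0355)²/(2·4690) ≈ 2.49×10⁻²⁷ kg.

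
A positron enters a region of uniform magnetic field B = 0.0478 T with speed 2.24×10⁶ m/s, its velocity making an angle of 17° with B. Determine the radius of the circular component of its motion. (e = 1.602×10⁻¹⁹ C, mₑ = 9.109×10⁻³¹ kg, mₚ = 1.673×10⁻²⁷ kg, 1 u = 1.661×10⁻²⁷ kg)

r ≈ 7.79×10⁻⁵ m

v⊥ = v sinθ = 2.24×10⁶·sin17° ≈ 6.549×10⁵ m/s.
r = m v⊥/(|q|B) = (9.109×10⁻³¹)(6.549×10⁵)/((1.602×10⁻¹⁹)(0.0478)) ≈ 7.79×10⁻⁵ m.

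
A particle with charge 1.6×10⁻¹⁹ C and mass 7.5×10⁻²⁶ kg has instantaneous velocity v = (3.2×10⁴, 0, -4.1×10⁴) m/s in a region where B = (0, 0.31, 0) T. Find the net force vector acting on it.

v×B = (1.27×10⁴, 0, 9920) N/C.
F = q v×B = (1.6×10⁻¹⁹ C)·(1.27×10⁴, 0, 9920) = (2.03×10⁻¹⁵, 0, 1.59×10⁻¹⁵) N.

F ≈ (2.03×10⁻¹⁵, 0, 1.59×10⁻¹⁵) N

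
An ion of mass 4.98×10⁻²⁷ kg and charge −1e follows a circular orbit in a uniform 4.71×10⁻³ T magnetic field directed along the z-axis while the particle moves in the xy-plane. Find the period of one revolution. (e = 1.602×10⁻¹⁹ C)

The cyclotron period depends only on m, q, B: T = 2πm/(|q|B).
T = 2π(4.98×10⁻²⁷)/((1.602×10⁻¹⁹)(4.71×10⁻³)) ≈ 4.15×10⁻⁵ s.

T ≈ 4.15×10⁻⁵ s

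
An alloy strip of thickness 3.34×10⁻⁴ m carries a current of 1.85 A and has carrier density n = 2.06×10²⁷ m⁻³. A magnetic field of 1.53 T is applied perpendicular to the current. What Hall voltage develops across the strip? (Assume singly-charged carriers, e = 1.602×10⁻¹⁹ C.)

V_H = IB/(n e t).
V_H = (1.85)(1.53)/((2.06×10²⁷)(1.602×10⁻¹⁹)(3.34×10⁻⁴)) ≈ 2.57×10⁻⁵ V.

V_H ≈ 2.57×10⁻⁵ V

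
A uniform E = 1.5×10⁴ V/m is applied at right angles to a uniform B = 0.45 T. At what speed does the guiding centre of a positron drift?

The E×B drift speed is v_d = E/B.
v_d = 1.5×10⁴/0.45 = 3.3×10⁴ m/s.

v_d ≈ 3.3×10⁴ m/s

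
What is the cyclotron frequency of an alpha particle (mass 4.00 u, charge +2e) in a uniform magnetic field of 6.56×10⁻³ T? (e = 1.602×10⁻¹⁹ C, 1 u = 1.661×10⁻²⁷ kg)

f = |q|B/(2πm).
f = (3.204×10⁻¹⁹)(6.56×10⁻³)/(2π·6.644×10⁻²⁷) ≈ 5.03×10⁴ Hz.

f ≈ 5.03×10⁴ Hz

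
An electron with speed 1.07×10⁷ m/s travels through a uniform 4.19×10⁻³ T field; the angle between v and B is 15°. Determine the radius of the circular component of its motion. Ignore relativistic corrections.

r ≈ 3.76×10⁻³ m

v⊥ = v sinθ = 1.07×10⁷·sin15° ≈ 2.769×10⁶ m/s.
r = m v⊥/(|q|B) = (9.109×10⁻³¹)(2.769×10⁶)/((1.602×10⁻¹⁹)(4.19×10⁻³)) ≈ 3.76×10⁻³ m.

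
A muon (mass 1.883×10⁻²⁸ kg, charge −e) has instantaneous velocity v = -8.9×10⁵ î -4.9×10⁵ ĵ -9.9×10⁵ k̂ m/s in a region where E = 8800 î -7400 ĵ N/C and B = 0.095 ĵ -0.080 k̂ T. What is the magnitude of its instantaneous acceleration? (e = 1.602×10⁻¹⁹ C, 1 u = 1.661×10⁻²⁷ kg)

|a| ≈ 1.56×10¹⁴ m/s²

v×B = (1.33×10⁵, -7.12×10⁴, -8.46×10⁴) N/C.
E + v×B = (1.42×10⁵, -7.86×10⁴, -8.46×10⁴) N/C.
F = q(E + v×B) = (−1.602×10⁻¹⁹ C)·(1.42×10⁵, -7.86×10⁴, -8.46×10⁴) = (-2.28×10⁻¹⁴, 1.26×10⁻¹⁴, 1.35×10⁻¹⁴) N.
|a| = |F|/m = 2.932×10⁻¹⁴/1.883×10⁻²⁸ ≈ 1.56×10¹⁴ m/s².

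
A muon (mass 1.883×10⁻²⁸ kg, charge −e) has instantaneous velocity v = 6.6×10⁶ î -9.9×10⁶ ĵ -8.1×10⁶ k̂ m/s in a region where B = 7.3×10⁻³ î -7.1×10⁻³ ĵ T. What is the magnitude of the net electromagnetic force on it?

v×B = (-5.75×10⁴, -5.91×10⁴, 2.54×10⁴) N/C.
F = q v×B = (−1.602×10⁻¹⁹ C)·(-5.75×10⁴, -5.91×10⁴, 2.54×10⁴) = (9.21×10⁻¹⁵, 9.47×10⁻¹⁵, -4.07×10⁻¹⁵) N.
|F| = 1.38×10⁻¹⁴ N.

|F| ≈ 1.38×10⁻¹⁴ N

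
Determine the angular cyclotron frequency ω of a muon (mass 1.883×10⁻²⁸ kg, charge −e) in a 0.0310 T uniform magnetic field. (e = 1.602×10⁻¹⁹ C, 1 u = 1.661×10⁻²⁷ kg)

ω ≈ 2.64×10⁷ rad/s

ω = |q|B/m.
ω = (1.602×10⁻¹⁹)(0.0310)/1.883×10⁻²⁸ ≈ 2.64×10⁷ rad/s.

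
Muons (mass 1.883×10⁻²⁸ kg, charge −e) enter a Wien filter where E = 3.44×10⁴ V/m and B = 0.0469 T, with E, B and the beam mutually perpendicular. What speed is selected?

v = 7.33×10⁵ m/s

Zero net Lorentz force requires |qE| = |q v×B|, i.e. E = vB.
v = E/B = 3.44×10⁴/0.0469 = 7.33×10⁵ m/s.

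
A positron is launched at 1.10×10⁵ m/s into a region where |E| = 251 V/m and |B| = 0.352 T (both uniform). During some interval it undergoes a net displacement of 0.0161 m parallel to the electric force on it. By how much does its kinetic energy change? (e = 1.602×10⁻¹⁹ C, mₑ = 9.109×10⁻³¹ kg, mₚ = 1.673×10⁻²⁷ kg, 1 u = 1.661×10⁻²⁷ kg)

The magnetic force is always ⟂ v and does no work; only the electric force changes KE.
ΔKE = F_E · d = |q|E d = (1.602×10⁻¹⁹)(251)(0.0161) ≈ 6.47×10⁻¹⁹ J.

ΔKE ≈ 6.47×10⁻¹⁹ J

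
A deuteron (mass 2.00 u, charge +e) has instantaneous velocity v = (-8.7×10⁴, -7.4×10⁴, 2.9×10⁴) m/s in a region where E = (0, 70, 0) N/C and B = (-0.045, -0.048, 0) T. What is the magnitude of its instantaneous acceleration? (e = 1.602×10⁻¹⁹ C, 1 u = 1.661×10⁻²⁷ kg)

v×B = (1390, -1300, 846) N/C.
E + v×B = (1390, -1240, 846) N/C.
F = q(E + v×B) = (1.602×10⁻¹⁹ C)·(1390, -1240, 846) = (2.23×10⁻¹⁶, -1.98×10⁻¹⁶, 1.36×10⁻¹⁶) N.
|a| = |F|/m = 3.275×10⁻¹⁶/3.322×10⁻²⁷ ≈ 9.86×10¹⁰ m/s².

|a| ≈ 9.86×10¹⁰ m/s²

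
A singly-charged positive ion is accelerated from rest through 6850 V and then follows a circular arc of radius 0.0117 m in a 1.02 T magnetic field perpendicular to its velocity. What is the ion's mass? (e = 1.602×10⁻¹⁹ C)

m ≈ 1.67×10⁻²⁷ kg

Combine |q|V = ½mv² and r = mv/(|q|B): eliminate v to get m = qB²r²/(2V).
m = (1.602×10⁻¹⁹)(1.02)²(0.0117)²/(2·6850) ≈ 1.67×10⁻²⁷ kg.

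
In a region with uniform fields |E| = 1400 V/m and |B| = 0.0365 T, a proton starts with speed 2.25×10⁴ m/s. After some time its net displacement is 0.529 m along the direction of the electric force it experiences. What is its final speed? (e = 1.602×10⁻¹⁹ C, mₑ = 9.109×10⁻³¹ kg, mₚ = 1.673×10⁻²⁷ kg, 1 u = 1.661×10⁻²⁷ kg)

B does no work; ΔKE = |q|E d.
½mv_f² = ½mv₀² + |q|Ed = ½(1.673×10⁻²⁷)(2.25×10⁴)² + (1.602×10⁻¹⁹)(1400)(0.529) ≈ 4.235×10⁻¹⁹ J + 1.186×10⁻¹⁶ J ≈ 1.191×10⁻¹⁶ J.
v_f = √(2·1.191×10⁻¹⁶/1.673×10⁻²⁷) ≈ 3.77×10⁵ m/s.

v_f ≈ 3.77×10⁵ m/s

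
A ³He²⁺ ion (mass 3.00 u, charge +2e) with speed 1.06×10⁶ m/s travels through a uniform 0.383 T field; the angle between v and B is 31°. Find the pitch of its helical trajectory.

v∥ = v cosθ = 1.06×10⁶·cos31° ≈ 9.086×10⁵ m/s.
T = 2πm/(|q|B) = 2π(4.983×10⁻²⁷)/((3.204×10⁻¹⁹)(0.383)) ≈ 2.551×10⁻⁷ s.
pitch = v∥ T = (9.086×10⁵)(2.551×10⁻⁷) ≈ 0.232 m.

p ≈ 0.232 m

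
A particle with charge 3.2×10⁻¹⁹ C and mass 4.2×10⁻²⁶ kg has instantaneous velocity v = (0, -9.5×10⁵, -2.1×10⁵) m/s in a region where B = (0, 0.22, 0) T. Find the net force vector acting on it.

F ≈ (1.48×10⁻¹⁴, 0, 0) N

v×B = (4.62×10⁴, 0, 0) N/C.
F = q v×B = (3.2×10⁻¹⁹ C)·(4.62×10⁴, 0, 0) = (1.48×10⁻¹⁴, 0, 0) N.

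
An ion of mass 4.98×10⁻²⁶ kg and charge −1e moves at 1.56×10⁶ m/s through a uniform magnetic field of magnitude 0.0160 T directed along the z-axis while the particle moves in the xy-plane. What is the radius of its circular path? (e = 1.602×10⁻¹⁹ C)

r ≈ 30.3 m

The magnetic force provides the centripetal force: |q|vB = mv²/r.
r = mv/(|q|B) = (4.98×10⁻²⁶)(1.56×10⁶)/((1.602×10⁻¹⁹)(0.0160)) ≈ 30.3 m.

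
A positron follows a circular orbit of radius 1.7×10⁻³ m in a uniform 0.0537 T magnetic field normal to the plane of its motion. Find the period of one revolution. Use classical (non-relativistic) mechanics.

The cyclotron period depends only on m, q, B: T = 2πm/(|q|B).
T = 2π(9.109×10⁻³¹)/((1.602×10⁻¹⁹)(0.0537)) ≈ 6.65×10⁻¹⁰ s.

T ≈ 6.65×10⁻¹⁰ s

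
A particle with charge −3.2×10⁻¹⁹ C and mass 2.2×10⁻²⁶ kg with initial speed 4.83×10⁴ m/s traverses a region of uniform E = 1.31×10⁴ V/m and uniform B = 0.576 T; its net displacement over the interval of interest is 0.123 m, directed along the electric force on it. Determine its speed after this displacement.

B does no work; ΔKE = |q|E d.
½mv_f² = ½mv₀² + |q|Ed = ½(2.2×10⁻²⁶)(4.83×10⁴)² + (3.2×10⁻¹⁹)(1.31×10⁴)(0.123) ≈ 2.566×10⁻¹⁷ J + 5.156×10⁻¹⁶ J ≈ 5.413×10⁻¹⁶ J.
v_f = √(2·5.413×10⁻¹⁶/2.2×10⁻²⁶) ≈ 2.22×10⁵ m/s.

v_f ≈ 2.22×10⁵ m/s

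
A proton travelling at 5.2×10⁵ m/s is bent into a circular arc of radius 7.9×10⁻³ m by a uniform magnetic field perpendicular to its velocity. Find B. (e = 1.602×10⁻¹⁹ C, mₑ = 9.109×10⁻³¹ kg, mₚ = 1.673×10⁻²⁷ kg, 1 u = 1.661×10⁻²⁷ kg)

B ≈ 0.69 T

From |q|vB = mv²/r, B = mv/(|q|r).
B = (1.673×10⁻²⁷)(5.2×10⁵)/((1.602×10⁻¹⁹)(7.9×10⁻³)) ≈ 0.69 T.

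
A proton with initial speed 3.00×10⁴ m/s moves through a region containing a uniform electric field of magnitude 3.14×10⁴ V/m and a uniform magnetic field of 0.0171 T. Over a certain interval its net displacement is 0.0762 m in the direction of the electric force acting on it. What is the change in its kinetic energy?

The magnetic force is always ⟂ v and does no work; only the electric force changes KE.
ΔKE = F_E · d = |q|E d = (1.602×10⁻¹⁹)(3.14×10⁴)(0.0762) ≈ 3.83×10⁻¹⁶ J.

ΔKE ≈ 3.83×10⁻¹⁶ J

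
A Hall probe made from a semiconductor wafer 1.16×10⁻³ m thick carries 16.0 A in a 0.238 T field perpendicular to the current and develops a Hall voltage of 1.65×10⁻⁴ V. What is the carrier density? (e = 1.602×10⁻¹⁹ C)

From V_H = IB/(n e t), n = IB/(V_H e t).
n = (16.0)(0.238)/((1.65×10⁻⁴)(1.602×10⁻¹⁹)(1.16×10⁻³)) ≈ 1.24×10²⁶ m⁻³.

n ≈ 1.24×10²⁶ m⁻³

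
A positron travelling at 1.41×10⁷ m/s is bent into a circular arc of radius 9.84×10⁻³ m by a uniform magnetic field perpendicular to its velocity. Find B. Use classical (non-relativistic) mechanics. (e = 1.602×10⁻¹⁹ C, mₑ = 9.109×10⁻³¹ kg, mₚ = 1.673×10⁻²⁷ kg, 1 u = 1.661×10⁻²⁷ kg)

B ≈ 8.15×10⁻³ T

From |q|vB = mv²/r, B = mv/(|q|r).
B = (9.109×10⁻³¹)(1.41×10⁷)/((1.602×10⁻¹⁹)(9.84×10⁻³)) ≈ 8.15×10⁻³ T.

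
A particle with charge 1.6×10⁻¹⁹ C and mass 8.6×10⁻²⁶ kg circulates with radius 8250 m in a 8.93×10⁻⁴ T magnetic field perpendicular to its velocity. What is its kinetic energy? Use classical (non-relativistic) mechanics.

v = |q|Br/m, then KE = ½mv² = (qBr)²/(2m).
v = (1.6×10⁻¹⁹)(8.93×10⁻⁴)(8250)/8.6×10⁻²⁶ ≈ 1.371×10⁷ m/s.
KE = ½(8.6×10⁻²⁶)(1.371×10⁷)² ≈ 8.08×10⁻¹² J = 5.04×10⁷ eV.

KE ≈ 5.04×10⁷ eV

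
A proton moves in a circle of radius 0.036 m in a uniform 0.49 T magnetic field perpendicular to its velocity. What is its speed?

v ≈ 1.7×10⁶ m/s

From |q|vB = mv²/r, v = |q|Br/m.
v = (1.602×10⁻¹⁹)(0.49)(0.036)/1.673×10⁻²⁷ ≈ 1.7×10⁶ m/s.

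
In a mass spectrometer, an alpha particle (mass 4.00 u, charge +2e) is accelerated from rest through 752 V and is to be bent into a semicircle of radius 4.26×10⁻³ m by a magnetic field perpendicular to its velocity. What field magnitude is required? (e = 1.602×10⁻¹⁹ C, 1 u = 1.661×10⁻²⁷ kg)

B ≈ 1.31 T

v = √(2|q|V/m) = √(2·3.204×10⁻¹⁹·752/6.644×10⁻²⁷) ≈ 2.693×10⁵ m/s.
B = mv/(|q|r) = (6.644×10⁻²⁷)(2.693×10⁵)/((3.204×10⁻¹⁹)(4.26×10⁻³)) ≈ 1.31 T.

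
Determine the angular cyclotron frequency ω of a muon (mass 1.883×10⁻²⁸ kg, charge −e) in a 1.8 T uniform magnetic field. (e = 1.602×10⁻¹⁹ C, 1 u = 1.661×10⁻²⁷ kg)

ω ≈ 1.5×10⁹ rad/s

ω = |q|B/m.
ω = (1.602×10⁻¹⁹)(1.8)/1.883×10⁻²⁸ ≈ 1.5×10⁹ rad/s.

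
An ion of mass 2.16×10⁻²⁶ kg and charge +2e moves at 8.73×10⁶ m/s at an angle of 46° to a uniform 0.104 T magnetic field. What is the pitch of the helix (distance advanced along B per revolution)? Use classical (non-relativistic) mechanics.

p ≈ 24.7 m

v∥ = v cosθ = 8.73×10⁶·cos46° ≈ 6.064×10⁶ m/s.
T = 2πm/(|q|B) = 2π(2.16×10⁻²⁶)/((3.204×10⁻¹⁹)(0.104)) ≈ 4.073×10⁻⁶ s.
pitch = v∥ T = (6.064×10⁶)(4.073×10⁻⁶) ≈ 24.7 m.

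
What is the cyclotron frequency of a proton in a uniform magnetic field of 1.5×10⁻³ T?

f ≈ 2.3×10⁴ Hz

f = |q|B/(2πm).
f = (1.602×10⁻¹⁹)(1.5×10⁻³)/(2π·1.673×10⁻²⁷) ≈ 2.3×10⁴ Hz.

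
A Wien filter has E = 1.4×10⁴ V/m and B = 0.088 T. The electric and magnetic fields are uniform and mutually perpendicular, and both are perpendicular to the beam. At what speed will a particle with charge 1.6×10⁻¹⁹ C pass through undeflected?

v = 1.6×10⁵ m/s

Straight-line motion ⇒ electric and magnetic forces cancel, so E = vB.
v = E/B = 1.4×10⁴/0.088 = 1.6×10⁵ m/s.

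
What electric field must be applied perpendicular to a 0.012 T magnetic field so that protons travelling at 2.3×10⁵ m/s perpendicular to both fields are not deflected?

E = 2800 V/m

For straight-line motion qE = qvB, so E = vB.
E = 2.3×10⁵ × 0.012 = 2800 V/m.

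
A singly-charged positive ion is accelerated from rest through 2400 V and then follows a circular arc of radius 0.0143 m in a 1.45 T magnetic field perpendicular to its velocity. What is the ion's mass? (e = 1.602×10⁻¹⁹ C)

m ≈ 1.43×10⁻²⁶ kg

Combine |q|V = ½mv² and r = mv/(|q|B): eliminate v to get m = qB²r²/(2V).
m = (1.602×10⁻¹⁹)(1.45)²(0.0143)²/(2·2400) ≈ 1.43×10⁻²⁶ kg.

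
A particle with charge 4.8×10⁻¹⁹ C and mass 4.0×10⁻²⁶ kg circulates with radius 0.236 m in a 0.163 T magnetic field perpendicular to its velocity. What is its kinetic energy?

KE ≈ 4.26×10⁻¹⁵ J

v = |q|Br/m, then KE = ½mv² = (qBr)²/(2m).
v = (4.8×10⁻¹⁹)(0.163)(0.236)/4.0×10⁻²⁶ ≈ 4.616×10⁵ m/s.
KE = ½(4.0×10⁻²⁶)(4.616×10⁵)² ≈ 4.26×10⁻¹⁵ J.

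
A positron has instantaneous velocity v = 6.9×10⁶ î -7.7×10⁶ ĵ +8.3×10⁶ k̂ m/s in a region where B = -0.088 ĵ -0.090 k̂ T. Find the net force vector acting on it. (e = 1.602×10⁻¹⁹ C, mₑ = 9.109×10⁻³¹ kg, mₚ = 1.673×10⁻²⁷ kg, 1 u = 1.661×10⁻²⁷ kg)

v×B = (1.42×10⁶, 6.21×10⁵, -6.07×10⁵) N/C.
F = q v×B = (1.602×10⁻¹⁹ C)·(1.42×10⁶, 6.21×10⁵, -6.07×10⁵) = (2.28×10⁻¹³, 9.95×10⁻¹⁴, -9.73×10⁻¹⁴) N.

F ≈ (2.28×10⁻¹³, 9.95×10⁻¹⁴, -9.73×10⁻¹⁴) N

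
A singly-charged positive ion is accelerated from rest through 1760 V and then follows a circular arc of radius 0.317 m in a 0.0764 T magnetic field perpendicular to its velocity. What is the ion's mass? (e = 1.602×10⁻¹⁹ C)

m ≈ 2.67×10⁻²⁶ kg

Combine |q|V = ½mv² and r = mv/(|q|B): eliminate v to get m = qB²r²/(2V).
m = (1.602×10⁻¹⁹)(0.0764)²(0.317)²/(2·1760) ≈ 2.67×10⁻²⁶ kg.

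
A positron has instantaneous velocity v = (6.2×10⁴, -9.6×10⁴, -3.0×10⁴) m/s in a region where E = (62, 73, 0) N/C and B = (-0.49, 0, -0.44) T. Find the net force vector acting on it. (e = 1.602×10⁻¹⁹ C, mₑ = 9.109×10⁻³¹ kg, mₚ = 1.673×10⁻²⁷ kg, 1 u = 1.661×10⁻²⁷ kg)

F ≈ (6.78×10⁻¹⁵, 6.74×10⁻¹⁵, -7.54×10⁻¹⁵) N

v×B = (4.22×10⁴, 4.20×10⁴, -4.70×10⁴) N/C.
E + v×B = (4.23×10⁴, 4.21×10⁴, -4.70×10⁴) N/C.
F = q(E + v×B) = (1.602×10⁻¹⁹ C)·(4.23×10⁴, 4.21×10⁴, -4.70×10⁴) = (6.78×10⁻¹⁵, 6.74×10⁻¹⁵, -7.54×10⁻¹⁵) N.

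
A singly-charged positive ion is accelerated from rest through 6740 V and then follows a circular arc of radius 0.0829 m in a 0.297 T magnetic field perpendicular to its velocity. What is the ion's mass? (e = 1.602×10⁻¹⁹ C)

Combine |q|V = ½mv² and r = mv/(|q|B): eliminate v to get m = qB²r²/(2V).
m = (1.602×10⁻¹⁹)(0.297)²(0.0829)²/(2·6740) ≈ 7.20×10⁻²⁷ kg.

m ≈ 7.20×10⁻²⁷ kg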